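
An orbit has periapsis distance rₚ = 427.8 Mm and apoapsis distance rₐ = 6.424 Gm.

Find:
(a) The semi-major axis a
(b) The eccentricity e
rₚ = 427.8 Mm = 4.278 × 10^8 m
rₐ = 6.424 Gm = 6.424 × 10^9 m
(a) a = (rₚ + rₐ)/2 = 3.4259 × 10^9 m ≈ 3.426 Gm
(b) e = (rₐ − rₚ)/(rₐ + rₚ) = (5.9962 × 10^9) / (6.8518 × 10^9) = 0.875128

Final answer:
(a) a = 3.426 Gm
(b) e = 0.8751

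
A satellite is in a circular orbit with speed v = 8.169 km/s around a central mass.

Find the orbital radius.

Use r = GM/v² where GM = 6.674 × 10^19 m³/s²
v = 8.169 km/s = 8169 m/s
GM = 6.674 × 10^19 m³/s²
v² = 6.67326 × 10^7 m²/s²
r = GM/v² = (6.674 × 10^19) / (6.67326 × 10^7) = 1.00011 × 10^12 m ≈ 1 Tm

Final answer: 1 Tm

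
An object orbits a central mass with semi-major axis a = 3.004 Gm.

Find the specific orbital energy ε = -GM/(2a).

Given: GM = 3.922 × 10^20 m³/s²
a = 3.004 Gm = 3.004 × 10^9 m
GM = 3.922 × 10^20 m³/s²
2a = 6.008 × 10^9 m
ε = −GM/(2a) = -6.52796 × 10^10 J/kg ≈ -65.28 GJ/kg

Final answer: -65.28 GJ/kg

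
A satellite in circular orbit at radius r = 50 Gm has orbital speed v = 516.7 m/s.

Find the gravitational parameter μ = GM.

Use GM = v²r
r = 50 Gm = 5 × 10^10 m
v = 516.7 m/s
v² = 266979 m²/s²
GM = v²r = 266979 × 5 × 10^10 = 1.33489 × 10^16 m³/s²
GM ≈ 1.335 × 10^16 m³/s²

Final answer: GM = 1.335 × 10^16 m³/s²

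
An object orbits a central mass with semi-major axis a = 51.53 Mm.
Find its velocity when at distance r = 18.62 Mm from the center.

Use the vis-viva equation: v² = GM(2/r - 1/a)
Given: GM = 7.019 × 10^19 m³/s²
a = 51.53 Mm = 5.153 × 10^7 m
r = 18.62 Mm = 1.862 × 10^7 m
GM = 7.019 × 10^19 m³/s²
2/r − 1/a = 1.07411 × 10^-7 − 1.94062 × 10^-8 = 8.80052 × 10^-8 m⁻¹
v² = GM (2/r − 1/a) = 6.17709 × 10^12 m²/s²
v = 2.48537 × 10^6 m/s ≈ 2485 km/s

Final answer: 2485 km/s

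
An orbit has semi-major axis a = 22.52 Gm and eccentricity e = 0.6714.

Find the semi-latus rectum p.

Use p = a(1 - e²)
a = 22.52 Gm = 2.252 × 10^10 m
e = 0.6714,  e² = 0.450778,  1 − e² = 0.549222
p = a(1 − e²) = 2.252 × 10^10 m × 0.549222 = 1.23685 × 10^10 m ≈ 12.37 Gm

Final answer: p = 12.37 Gm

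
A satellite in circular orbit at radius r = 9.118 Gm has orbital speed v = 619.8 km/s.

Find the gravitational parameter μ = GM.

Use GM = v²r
r = 9.118 Gm = 9.118 × 10^9 m
v = 619.8 km/s = 619800 m/s
v² = 3.84152 × 10^11 m²/s²
GM = v²r = 3.84152 × 10^11 × 9.118 × 10^9 = 3.5027 × 10^21 m³/s²
GM ≈ 3.503 × 10^21 m³/s²

Final answer: GM = 3.503 × 10^21 m³/s²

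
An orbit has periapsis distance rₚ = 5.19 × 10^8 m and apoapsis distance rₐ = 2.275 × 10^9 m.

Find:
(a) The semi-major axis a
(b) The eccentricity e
rₚ = 5.19 × 10^8 m
rₐ = 2.275 × 10^9 m
(a) a = (rₚ + rₐ)/2 = 1.397 × 10^9 m ≈ 1.397 × 10^9 m
(b) e = (rₐ − rₚ)/(rₐ + rₚ) = (1.756 × 10^9) / (2.794 × 10^9) = 0.62849

Final answer:
(a) a = 1.397 × 10^9 m
(b) e = 0.6285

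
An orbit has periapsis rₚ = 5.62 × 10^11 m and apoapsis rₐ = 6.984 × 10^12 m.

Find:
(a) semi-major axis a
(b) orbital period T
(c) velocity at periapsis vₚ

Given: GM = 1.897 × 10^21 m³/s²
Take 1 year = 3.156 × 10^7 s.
rₚ = 5.62 × 10^11 m
rₐ = 6.984 × 10^12 m
GM = 1.897 × 10^21 m³/s²
a = (rₚ + rₐ)/2 = 3.773 × 10^12 m
e = (rₐ − rₚ)/(rₐ + rₚ) = (6.422 × 10^12) / (7.546 × 10^12) = 0.851047
(a) a = 3.773 × 10^12 m ≈ 3.773 × 10^12 m
(b) a³ = 5.37107 × 10^37 m³;  T = 2π √(a³/GM) = 2π × 1.68266 × 10^8 s = 1.05725 × 10^9 s ≈ 33.5 years
(c) vₚ² = GM (2/rₚ − 1/a) = 1.897 × 10^21 × (3.55872 × 10^-12 − 2.65041 × 10^-13) = 6.24811 × 10^9 m²/s²;  vₚ = 79045 m/s ≈ 79.04 km/s

Final answer:
(a) semi-major axis a = 3.773 × 10^12 m
(b) orbital period T = 33.5 years
(c) velocity at periapsis vₚ = 79.04 km/s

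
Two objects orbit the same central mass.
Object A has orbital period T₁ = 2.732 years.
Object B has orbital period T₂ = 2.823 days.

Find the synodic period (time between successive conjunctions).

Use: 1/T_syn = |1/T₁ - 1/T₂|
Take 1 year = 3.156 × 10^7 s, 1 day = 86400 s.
T₁ = 2.732 years = 8.62219 × 10^7 s
T₂ = 2.823 days = 243907 s
1/T₁ = 1.1598 × 10^-8 s⁻¹
1/T₂ = 4.09992 × 10^-6 s⁻¹
|1/T₁ − 1/T₂| = 4.08832 × 10^-6 s⁻¹
T_syn = 1 / |1/T₁ − 1/T₂| = 244599 s ≈ 2.831 days

Final answer: T_syn = 2.831 days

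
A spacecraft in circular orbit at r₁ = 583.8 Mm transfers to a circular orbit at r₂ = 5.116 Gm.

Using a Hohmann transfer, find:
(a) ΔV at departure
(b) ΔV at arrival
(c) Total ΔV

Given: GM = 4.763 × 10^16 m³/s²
r₁ = 583.8 Mm = 5.838 × 10^8 m
r₂ = 5.116 Gm = 5.116 × 10^9 m
GM = 4.763 × 10^16 m³/s²
Transfer ellipse: a_t = (r₁ + r₂)/2 = 2.8499 × 10^9 m
Circular speed at r₁: v₁ = √(GM/r₁) = 9032.51 m/s
Transfer speed at r₁ (periapsis): v₁ₜ = √(GM(2/r₁ − 1/a_t)) = 12102 m/s
(a) ΔV₁ = v₁ₜ − v₁ = 3069.54 m/s ≈ 3.07 km/s
Circular speed at r₂: v₂ = √(GM/r₂) = 3051.23 m/s
Transfer speed at r₂ (apoapsis): v₂ₜ = √(GM(2/r₂ − 1/a_t)) = 1381 m/s
(b) ΔV₂ = v₂ − v₂ₜ = 1670.24 m/s ≈ 1.67 km/s
(c) ΔV_total = ΔV₁ + ΔV₂ = 4739.77 m/s ≈ 4.74 km/s

Final answer:
(a) ΔV₁ = 3.07 km/s
(b) ΔV₂ = 1.67 km/s
(c) ΔV_total = 4.74 km/s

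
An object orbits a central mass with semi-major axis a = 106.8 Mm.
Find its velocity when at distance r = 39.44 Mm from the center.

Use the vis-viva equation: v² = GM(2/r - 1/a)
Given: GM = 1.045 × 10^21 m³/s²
a = 106.8 Mm = 1.068 × 10^8 m
r = 39.44 Mm = 3.944 × 10^7 m
GM = 1.045 × 10^21 m³/s²
2/r − 1/a = 5.07099 × 10^-8 − 9.3633 × 10^-9 = 4.13466 × 10^-8 m⁻¹
v² = GM (2/r − 1/a) = 4.32072 × 10^13 m²/s²
v = 6.57322 × 10^6 m/s ≈ 6573 km/s

Final answer: 6573 km/s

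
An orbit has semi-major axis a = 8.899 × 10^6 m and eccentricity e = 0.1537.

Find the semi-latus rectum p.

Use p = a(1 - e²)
a = 8.899 × 10^6 m
e = 0.1537,  e² = 0.0236237,  1 − e² = 0.976376
p = a(1 − e²) = 8.899 × 10^6 m × 0.976376 = 8.68877 × 10^6 m ≈ 8.689 × 10^6 m

Final answer: p = 8.689 × 10^6 m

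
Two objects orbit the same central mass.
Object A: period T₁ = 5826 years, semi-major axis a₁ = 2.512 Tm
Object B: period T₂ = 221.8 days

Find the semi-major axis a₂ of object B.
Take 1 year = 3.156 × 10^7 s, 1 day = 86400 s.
T₁ = 5826 years = 1.83869 × 10^11 s
T₂ = 221.8 days = 1.91635 × 10^7 s
a₁ = 2.512 Tm = 2.512 × 10^12 m
Kepler's third law: (T₂/T₁)² = (a₂/a₁)³  ⇒  a₂ = a₁ (T₂/T₁)^(2/3)
T₂/T₁ = 0.000104224
(T₂/T₁)^(2/3) = 0.00221468
a₂ = 2.512 × 10^12 m × 0.00221468 = 5.56329 × 10^9 m ≈ 5.563 Gm

Final answer: a₂ = 5.563 Gm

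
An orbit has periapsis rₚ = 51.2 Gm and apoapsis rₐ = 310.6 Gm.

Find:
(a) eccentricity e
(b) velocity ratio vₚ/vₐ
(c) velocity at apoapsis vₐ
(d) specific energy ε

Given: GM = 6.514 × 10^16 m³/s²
rₚ = 51.2 Gm = 5.12 × 10^10 m
rₐ = 310.6 Gm = 3.106 × 10^11 m
GM = 6.514 × 10^16 m³/s²
a = (rₚ + rₐ)/2 = 1.809 × 10^11 m
e = (rₐ − rₚ)/(rₐ + rₚ) = (2.594 × 10^11) / (3.618 × 10^11) = 0.716971
(a) e = 0.716971 ≈ 0.717
(b) vₚ/vₐ = rₐ/rₚ (angular momentum) = (3.106 × 10^11) / (5.12 × 10^10) = 6.06641 ≈ 6.066
(c) vₐ² = GM (2/rₐ − 1/a) = 6.514 × 10^16 × (6.43915 × 10^-12 − 5.52792 × 10^-12) = 59357.8 m²/s²;  vₐ = 243.635 m/s ≈ 243.6 m/s
(d) 2a = 3.618 × 10^11 m;  ε = −GM/(2a) = -180044 J/kg ≈ -180 kJ/kg

Final answer:
(a) eccentricity e = 0.717
(b) velocity ratio vₚ/vₐ = 6.066
(c) velocity at apoapsis vₐ = 243.6 m/s
(d) specific energy ε = -180 kJ/kg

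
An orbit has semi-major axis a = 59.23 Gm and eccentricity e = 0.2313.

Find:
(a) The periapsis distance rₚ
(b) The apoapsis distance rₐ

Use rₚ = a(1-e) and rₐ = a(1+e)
a = 59.23 Gm = 5.923 × 10^10 m
e = 0.2313:  1 − e = 0.7687,  1 + e = 1.2313
(a) rₚ = a(1 − e) = 5.923 × 10^10 m × 0.7687 = 4.55301 × 10^10 m ≈ 45.53 Gm
(b) rₐ = a(1 + e) = 5.923 × 10^10 m × 1.2313 = 7.29299 × 10^10 m ≈ 72.93 Gm

Final answer:
(a) rₚ = 45.53 Gm
(b) rₐ = 72.93 Gm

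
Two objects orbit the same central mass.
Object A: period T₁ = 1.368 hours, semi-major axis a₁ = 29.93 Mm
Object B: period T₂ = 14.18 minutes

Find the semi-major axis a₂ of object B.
T₁ = 1.368 hours = 4924.8 s
T₂ = 14.18 minutes = 850.8 s
a₁ = 29.93 Mm = 2.993 × 10^7 m
Kepler's third law: (T₂/T₁)² = (a₂/a₁)³  ⇒  a₂ = a₁ (T₂/T₁)^(2/3)
T₂/T₁ = 0.172758
(T₂/T₁)^(2/3) = 0.310189
a₂ = 2.993 × 10^7 m × 0.310189 = 9.28395 × 10^6 m ≈ 9.284 Mm

Final answer: a₂ = 9.284 Mm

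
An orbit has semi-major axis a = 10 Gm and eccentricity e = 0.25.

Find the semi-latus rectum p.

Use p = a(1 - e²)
a = 10 Gm = 1 × 10^10 m
e = 0.25,  e² = 0.0625,  1 − e² = 0.9375
p = a(1 − e²) = 1 × 10^10 m × 0.9375 = 9.375 × 10^9 m ≈ 9.375 Gm

Final answer: p = 9.375 Gm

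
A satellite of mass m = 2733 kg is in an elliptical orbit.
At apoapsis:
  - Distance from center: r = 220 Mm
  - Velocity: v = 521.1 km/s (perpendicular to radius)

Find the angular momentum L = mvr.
r = 220 Mm = 2.2 × 10^8 m
v = 521.1 km/s = 521100 m/s
vr = 521100 × 2.2 × 10^8 = 1.14642 × 10^14 m²/s
L = m × vr = 2733 × 1.14642 × 10^14 = 3.13317 × 10^17 kg·m²/s ≈ 3.133 × 10^17 kg·m²/s

Final answer: L = 3.133 × 10^17 kg·m²/s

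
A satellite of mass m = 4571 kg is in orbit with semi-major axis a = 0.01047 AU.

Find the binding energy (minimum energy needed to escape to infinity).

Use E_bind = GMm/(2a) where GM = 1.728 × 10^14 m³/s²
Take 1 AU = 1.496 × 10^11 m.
a = 0.01047 AU = 1.56631 × 10^9 m
GM = 1.728 × 10^14 m³/s²
m = 4571 kg
GMm = 1.728 × 10^14 × 4571 = 7.89869 × 10^17 m³·kg/s²
2a = 3.13262 × 10^9 m
E_bind = GMm/(2a) = 2.52143 × 10^8 J ≈ 252.1 MJ

Final answer: 252.1 MJ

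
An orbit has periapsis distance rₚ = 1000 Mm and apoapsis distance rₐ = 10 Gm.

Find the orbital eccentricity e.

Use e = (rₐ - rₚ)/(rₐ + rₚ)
rₚ = 1000 Mm = 1 × 10^9 m
rₐ = 10 Gm = 1 × 10^10 m
rₐ − rₚ = 9 × 10^9 m
rₐ + rₚ = 1.1 × 10^10 m
e = (rₐ − rₚ)/(rₐ + rₚ) = 0.818182

Final answer: e = 0.8182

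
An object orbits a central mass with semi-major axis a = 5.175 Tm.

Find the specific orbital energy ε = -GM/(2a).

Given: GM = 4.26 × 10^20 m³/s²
a = 5.175 Tm = 5.175 × 10^12 m
GM = 4.26 × 10^20 m³/s²
2a = 1.035 × 10^13 m
ε = −GM/(2a) = -4.11594 × 10^7 J/kg ≈ -41.16 MJ/kg

Final answer: -41.16 MJ/kg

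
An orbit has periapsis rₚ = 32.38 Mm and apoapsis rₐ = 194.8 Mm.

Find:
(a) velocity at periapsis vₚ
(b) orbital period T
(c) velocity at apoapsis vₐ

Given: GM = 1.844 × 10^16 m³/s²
rₚ = 32.38 Mm = 3.238 × 10^7 m
rₐ = 194.8 Mm = 1.948 × 10^8 m
GM = 1.844 × 10^16 m³/s²
a = (rₚ + rₐ)/2 = 1.1359 × 10^8 m
e = (rₐ − rₚ)/(rₐ + rₚ) = (1.6242 × 10^8) / (2.2718 × 10^8) = 0.71494
(a) vₚ² = GM (2/rₚ − 1/a) = 1.844 × 10^16 × (6.17665 × 10^-8 − 8.80359 × 10^-9) = 9.76636 × 10^8 m²/s²;  vₚ = 31251.2 m/s ≈ 31.25 km/s
(b) a³ = 1.46562 × 10^24 m³;  T = 2π √(a³/GM) = 2π × 8915.17 s = 56015.7 s ≈ 15.56 hours
(c) vₐ² = GM (2/rₐ − 1/a) = 1.844 × 10^16 × (1.02669 × 10^-8 − 8.80359 × 10^-9) = 2.69841 × 10^7 m²/s²;  vₐ = 5194.63 m/s ≈ 5.195 km/s

Final answer:
(a) velocity at periapsis vₚ = 31.25 km/s
(b) orbital period T = 15.56 hours
(c) velocity at apoapsis vₐ = 5.195 km/s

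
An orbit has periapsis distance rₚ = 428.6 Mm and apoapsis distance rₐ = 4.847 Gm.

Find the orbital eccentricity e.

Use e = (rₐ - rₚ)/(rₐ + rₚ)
rₚ = 428.6 Mm = 4.286 × 10^8 m
rₐ = 4.847 Gm = 4.847 × 10^9 m
rₐ − rₚ = 4.4184 × 10^9 m
rₐ + rₚ = 5.2756 × 10^9 m
e = (rₐ − rₚ)/(rₐ + rₚ) = 0.837516

Final answer: e = 0.8375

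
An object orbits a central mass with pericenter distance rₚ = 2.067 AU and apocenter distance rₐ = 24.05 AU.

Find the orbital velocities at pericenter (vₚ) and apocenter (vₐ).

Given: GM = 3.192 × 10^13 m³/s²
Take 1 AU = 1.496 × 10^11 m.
rₚ = 2.067 AU = 3.09223 × 10^11 m
rₐ = 24.05 AU = 3.59788 × 10^12 m
GM = 3.192 × 10^13 m³/s²
a = (rₚ + rₐ)/2 = 1.95355 × 10^12 m
Vis-viva: v² = GM (2/r − 1/a)
vₚ² = 3.192 × 10^13 × (6.46782 × 10^-12 − 5.11888 × 10^-13) = 190.113 m²/s²
vₚ = 13.7882 m/s ≈ 13.79 m/s
vₐ² = 3.192 × 10^13 × (5.55883 × 10^-13 − 5.11888 × 10^-13) = 1.40431 m²/s²
vₐ = 1.18504 m/s ≈ 1.185 m/s

Final answer: vₚ = 13.79 m/s, vₐ = 1.185 m/s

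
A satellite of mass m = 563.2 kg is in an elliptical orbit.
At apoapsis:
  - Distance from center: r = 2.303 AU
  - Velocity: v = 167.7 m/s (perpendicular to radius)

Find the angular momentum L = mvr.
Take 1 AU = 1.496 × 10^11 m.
r = 2.303 AU = 3.44529 × 10^11 m
v = 167.7 m/s
vr = 167.7 × 3.44529 × 10^11 = 5.77775 × 10^13 m²/s
L = m × vr = 563.2 × 5.77775 × 10^13 = 3.25403 × 10^16 kg·m²/s ≈ 3.254 × 10^16 kg·m²/s

Final answer: L = 3.254 × 10^16 kg·m²/s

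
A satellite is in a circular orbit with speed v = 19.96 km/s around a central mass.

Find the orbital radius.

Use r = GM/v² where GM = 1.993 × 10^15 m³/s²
v = 19.96 km/s = 19960 m/s
GM = 1.993 × 10^15 m³/s²
v² = 3.98402 × 10^8 m²/s²
r = GM/v² = (1.993 × 10^15) / (3.98402 × 10^8) = 5.00249 × 10^6 m ≈ 5.002 Mm

Final answer: 5.002 Mm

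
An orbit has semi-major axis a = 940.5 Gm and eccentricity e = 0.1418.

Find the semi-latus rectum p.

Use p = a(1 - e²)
a = 940.5 Gm = 9.405 × 10^11 m
e = 0.1418,  e² = 0.0201072,  1 − e² = 0.979893
p = a(1 − e²) = 9.405 × 10^11 m × 0.979893 = 9.21589 × 10^11 m ≈ 921.6 Gm

Final answer: p = 921.6 Gm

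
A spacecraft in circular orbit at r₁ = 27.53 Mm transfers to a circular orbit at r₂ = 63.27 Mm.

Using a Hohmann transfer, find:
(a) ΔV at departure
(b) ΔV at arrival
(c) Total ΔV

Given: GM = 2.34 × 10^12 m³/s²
r₁ = 27.53 Mm = 2.753 × 10^7 m
r₂ = 63.27 Mm = 6.327 × 10^7 m
GM = 2.34 × 10^12 m³/s²
Transfer ellipse: a_t = (r₁ + r₂)/2 = 4.54 × 10^7 m
Circular speed at r₁: v₁ = √(GM/r₁) = 291.544 m/s
Transfer speed at r₁ (periapsis): v₁ₜ = √(GM(2/r₁ − 1/a_t)) = 344.172 m/s
(a) ΔV₁ = v₁ₜ − v₁ = 52.6277 m/s ≈ 52.63 m/s
Circular speed at r₂: v₂ = √(GM/r₂) = 192.313 m/s
Transfer speed at r₂ (apoapsis): v₂ₜ = √(GM(2/r₂ − 1/a_t)) = 149.756 m/s
(b) ΔV₂ = v₂ − v₂ₜ = 42.5572 m/s ≈ 42.56 m/s
(c) ΔV_total = ΔV₁ + ΔV₂ = 95.1849 m/s ≈ 95.18 m/s

Final answer:
(a) ΔV₁ = 52.63 m/s
(b) ΔV₂ = 42.56 m/s
(c) ΔV_total = 95.18 m/s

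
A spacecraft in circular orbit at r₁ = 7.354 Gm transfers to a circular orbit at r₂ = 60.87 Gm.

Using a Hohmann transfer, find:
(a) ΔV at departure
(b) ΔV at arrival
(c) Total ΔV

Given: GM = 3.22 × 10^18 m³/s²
r₁ = 7.354 Gm = 7.354 × 10^9 m
r₂ = 60.87 Gm = 6.087 × 10^10 m
GM = 3.22 × 10^18 m³/s²
Transfer ellipse: a_t = (r₁ + r₂)/2 = 3.4112 × 10^10 m
Circular speed at r₁: v₁ = √(GM/r₁) = 20925 m/s
Transfer speed at r₁ (periapsis): v₁ₜ = √(GM(2/r₁ − 1/a_t)) = 27952.1 m/s
(a) ΔV₁ = v₁ₜ − v₁ = 7027.05 m/s ≈ 7.027 km/s
Circular speed at r₂: v₂ = √(GM/r₂) = 7273.21 m/s
Transfer speed at r₂ (apoapsis): v₂ₜ = √(GM(2/r₂ − 1/a_t)) = 3377.03 m/s
(b) ΔV₂ = v₂ − v₂ₜ = 3896.19 m/s ≈ 3.896 km/s
(c) ΔV_total = ΔV₁ + ΔV₂ = 10923.2 m/s ≈ 10.92 km/s

Final answer:
(a) ΔV₁ = 7.027 km/s
(b) ΔV₂ = 3.896 km/s
(c) ΔV_total = 10.92 km/s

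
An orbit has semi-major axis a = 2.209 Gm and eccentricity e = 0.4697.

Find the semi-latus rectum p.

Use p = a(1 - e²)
a = 2.209 Gm = 2.209 × 10^9 m
e = 0.4697,  e² = 0.220618,  1 − e² = 0.779382
p = a(1 − e²) = 2.209 × 10^9 m × 0.779382 = 1.72165 × 10^9 m ≈ 1.722 Gm

Final answer: p = 1.722 Gm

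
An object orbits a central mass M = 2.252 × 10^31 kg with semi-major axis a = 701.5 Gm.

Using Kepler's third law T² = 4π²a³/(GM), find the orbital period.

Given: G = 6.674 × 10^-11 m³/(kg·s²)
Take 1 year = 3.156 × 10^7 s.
M = 2.252 × 10^31 kg
GM = G × M = 6.674 × 10^-11 × 2.252 × 10^31 = 1.50298 × 10^21 m³/s²
a = 701.5 Gm = 7.015 × 10^11 m
a³ = 3.4521 × 10^35 m³
T = 2π √(a³/GM) = 2π √((3.4521 × 10^35) / (1.50298 × 10^21)) = 2π × 1.51553 × 10^7 s
T = 9.52235 × 10^7 s ≈ 3.017 years

Final answer: 3.017 years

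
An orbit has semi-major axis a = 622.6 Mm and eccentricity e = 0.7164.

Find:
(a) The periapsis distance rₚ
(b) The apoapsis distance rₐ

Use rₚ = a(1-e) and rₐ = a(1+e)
a = 622.6 Mm = 6.226 × 10^8 m
e = 0.7164:  1 − e = 0.2836,  1 + e = 1.7164
(a) rₚ = a(1 − e) = 6.226 × 10^8 m × 0.2836 = 1.76569 × 10^8 m ≈ 176.6 Mm
(b) rₐ = a(1 + e) = 6.226 × 10^8 m × 1.7164 = 1.06863 × 10^9 m ≈ 1.069 Gm

Final answer:
(a) rₚ = 176.6 Mm
(b) rₐ = 1.069 Gm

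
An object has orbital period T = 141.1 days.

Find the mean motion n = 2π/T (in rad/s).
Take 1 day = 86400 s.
T = 141.1 days = 1.2191 × 10^7 s
n = 2π / (1.2191 × 10^7 s) = 5.15394 × 10^-7 rad/s ≈ 5.154 × 10^-7 rad/s

Final answer: n = 5.154 × 10^-7 rad/s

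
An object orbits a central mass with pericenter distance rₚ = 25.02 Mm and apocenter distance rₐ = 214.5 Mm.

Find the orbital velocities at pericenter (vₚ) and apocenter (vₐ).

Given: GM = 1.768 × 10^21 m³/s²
rₚ = 25.02 Mm = 2.502 × 10^7 m
rₐ = 214.5 Mm = 2.145 × 10^8 m
GM = 1.768 × 10^21 m³/s²
a = (rₚ + rₐ)/2 = 1.1976 × 10^8 m
Vis-viva: v² = GM (2/r − 1/a)
vₚ² = 1.768 × 10^21 × (7.99361 × 10^-8 − 8.35003 × 10^-9) = 1.26564 × 10^14 m²/s²
vₚ = 1.12501 × 10^7 m/s ≈ 1.125 × 10^4 km/s
vₐ² = 1.768 × 10^21 × (9.32401 × 10^-9 − 8.35003 × 10^-9) = 1.72199 × 10^12 m²/s²
vₐ = 1.31225 × 10^6 m/s ≈ 1312 km/s

Final answer: vₚ = 1.125 × 10^4 km/s, vₐ = 1312 km/s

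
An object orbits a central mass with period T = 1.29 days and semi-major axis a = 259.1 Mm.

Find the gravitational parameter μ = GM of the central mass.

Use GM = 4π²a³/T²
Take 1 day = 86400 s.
T = 1.29 days = 111456 s
a = 259.1 Mm = 2.591 × 10^8 m
a³ = 1.73941 × 10^25 m³
T² = 1.24224 × 10^10 s²
GM = 4π² × (1.73941 × 10^25) / (1.24224 × 10^10) = 5.52783 × 10^16 m³/s²
GM ≈ 5.528 × 10^16 m³/s²

Final answer: GM = 5.528 × 10^16 m³/s²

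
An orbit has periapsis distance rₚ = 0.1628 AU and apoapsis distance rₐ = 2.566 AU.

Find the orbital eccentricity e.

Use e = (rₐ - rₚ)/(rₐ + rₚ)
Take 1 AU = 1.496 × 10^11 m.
rₚ = 0.1628 AU = 2.43549 × 10^10 m
rₐ = 2.566 AU = 3.83874 × 10^11 m
rₐ − rₚ = 3.59519 × 10^11 m
rₐ + rₚ = 4.08228 × 10^11 m
e = (rₐ − rₚ)/(rₐ + rₚ) = 0.88068

Final answer: e = 0.8807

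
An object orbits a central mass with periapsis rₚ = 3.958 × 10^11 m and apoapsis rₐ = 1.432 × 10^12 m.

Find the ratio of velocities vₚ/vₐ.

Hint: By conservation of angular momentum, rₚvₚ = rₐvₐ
rₚ = 3.958 × 10^11 m
rₐ = 1.432 × 10^12 m
rₚvₚ = rₐvₐ  ⇒  vₚ/vₐ = rₐ/rₚ
vₚ/vₐ = (1.432 × 10^12) / (3.958 × 10^11) = 3.61799

Final answer: vₚ/vₐ = 3.618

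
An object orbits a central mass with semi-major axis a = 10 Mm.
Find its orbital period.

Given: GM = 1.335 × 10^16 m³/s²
a = 10 Mm = 1 × 10^7 m
GM = 1.335 × 10^16 m³/s²
a³ = 1 × 10^21 m³
T = 2π √(a³/GM) = 2π √((1 × 10^21) / (1.335 × 10^16)) = 2π × 273.69 s
T = 1719.65 s ≈ 28.66 minutes

Final answer: 28.66 minutes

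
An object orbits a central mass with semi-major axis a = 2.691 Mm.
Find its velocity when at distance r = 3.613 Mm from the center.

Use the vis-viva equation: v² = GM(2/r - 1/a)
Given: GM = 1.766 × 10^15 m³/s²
a = 2.691 Mm = 2.691 × 10^6 m
r = 3.613 Mm = 3.613 × 10^6 m
GM = 1.766 × 10^15 m³/s²
2/r − 1/a = 5.53557 × 10^-7 − 3.71609 × 10^-7 = 1.81948 × 10^-7 m⁻¹
v² = GM (2/r − 1/a) = 3.21319 × 10^8 m²/s²
v = 17925.4 m/s ≈ 17.93 km/s

Final answer: 17.93 km/s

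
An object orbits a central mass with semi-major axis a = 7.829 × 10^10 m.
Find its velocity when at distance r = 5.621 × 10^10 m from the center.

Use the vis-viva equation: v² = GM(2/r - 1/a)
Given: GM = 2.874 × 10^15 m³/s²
a = 7.829 × 10^10 m
r = 5.621 × 10^10 m
GM = 2.874 × 10^15 m³/s²
2/r − 1/a = 3.55809 × 10^-11 − 1.2773 × 10^-11 = 2.28078 × 10^-11 m⁻¹
v² = GM (2/r − 1/a) = 65549.7 m²/s²
v = 256.027 m/s ≈ 256 m/s

Final answer: 256 m/s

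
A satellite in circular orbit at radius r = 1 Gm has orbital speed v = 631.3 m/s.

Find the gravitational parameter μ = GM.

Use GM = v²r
r = 1 Gm = 1 × 10^9 m
v = 631.3 m/s
v² = 398540 m²/s²
GM = v²r = 398540 × 1 × 10^9 = 3.9854 × 10^14 m³/s²
GM ≈ 3.985 × 10^14 m³/s²

Final answer: GM = 3.985 × 10^14 m³/s²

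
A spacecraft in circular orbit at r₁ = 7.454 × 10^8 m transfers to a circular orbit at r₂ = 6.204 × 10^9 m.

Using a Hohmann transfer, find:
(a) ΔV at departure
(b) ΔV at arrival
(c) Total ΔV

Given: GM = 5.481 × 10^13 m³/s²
r₁ = 7.454 × 10^8 m
r₂ = 6.204 × 10^9 m
GM = 5.481 × 10^13 m³/s²
Transfer ellipse: a_t = (r₁ + r₂)/2 = 3.4747 × 10^9 m
Circular speed at r₁: v₁ = √(GM/r₁) = 271.166 m/s
Transfer speed at r₁ (periapsis): v₁ₜ = √(GM(2/r₁ − 1/a_t)) = 362.337 m/s
(a) ΔV₁ = v₁ₜ − v₁ = 91.1708 m/s ≈ 91.17 m/s
Circular speed at r₂: v₂ = √(GM/r₂) = 93.9927 m/s
Transfer speed at r₂ (apoapsis): v₂ₜ = √(GM(2/r₂ − 1/a_t)) = 43.5341 m/s
(b) ΔV₂ = v₂ − v₂ₜ = 50.4585 m/s ≈ 50.46 m/s
(c) ΔV_total = ΔV₁ + ΔV₂ = 141.629 m/s ≈ 141.6 m/s

Final answer:
(a) ΔV₁ = 91.17 m/s
(b) ΔV₂ = 50.46 m/s
(c) ΔV_total = 141.6 m/s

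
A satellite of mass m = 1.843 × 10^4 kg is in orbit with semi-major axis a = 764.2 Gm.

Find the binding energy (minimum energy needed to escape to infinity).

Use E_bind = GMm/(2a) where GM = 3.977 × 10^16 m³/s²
a = 764.2 Gm = 7.642 × 10^11 m
GM = 3.977 × 10^16 m³/s²
m = 1.843 × 10^4 kg
GMm = 3.977 × 10^16 × 18430 = 7.32961 × 10^20 m³·kg/s²
2a = 1.5284 × 10^12 m
E_bind = GMm/(2a) = 4.79561 × 10^8 J ≈ 479.6 MJ

Final answer: 479.6 MJ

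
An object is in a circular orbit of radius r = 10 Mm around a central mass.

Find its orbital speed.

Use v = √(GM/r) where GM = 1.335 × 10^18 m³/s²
r = 10 Mm = 1 × 10^7 m
GM = 1.335 × 10^18 m³/s²
GM/r = (1.335 × 10^18) / (1 × 10^7) = 1.335 × 10^11 m²/s²
v = √(GM/r) = 365377 m/s ≈ 365.4 km/s

Final answer: 365.4 km/s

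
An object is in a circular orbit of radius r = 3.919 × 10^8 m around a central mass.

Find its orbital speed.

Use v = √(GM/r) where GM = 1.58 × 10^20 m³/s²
r = 3.919 × 10^8 m
GM = 1.58 × 10^20 m³/s²
GM/r = (1.58 × 10^20) / (3.919 × 10^8) = 4.03164 × 10^11 m²/s²
v = √(GM/r) = 634952 m/s ≈ 635 km/s

Final answer: 635 km/s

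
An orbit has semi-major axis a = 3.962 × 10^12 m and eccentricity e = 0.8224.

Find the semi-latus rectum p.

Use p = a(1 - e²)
a = 3.962 × 10^12 m
e = 0.8224,  e² = 0.676342,  1 − e² = 0.323658
p = a(1 − e²) = 3.962 × 10^12 m × 0.323658 = 1.28233 × 10^12 m ≈ 1.282 × 10^12 m

Final answer: p = 1.282 × 10^12 m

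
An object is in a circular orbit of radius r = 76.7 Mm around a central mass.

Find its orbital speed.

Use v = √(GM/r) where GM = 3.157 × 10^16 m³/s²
r = 76.7 Mm = 7.67 × 10^7 m
GM = 3.157 × 10^16 m³/s²
GM/r = (3.157 × 10^16) / (7.67 × 10^7) = 4.11604 × 10^8 m²/s²
v = √(GM/r) = 20288 m/s ≈ 20.29 km/s

Final answer: 20.29 km/s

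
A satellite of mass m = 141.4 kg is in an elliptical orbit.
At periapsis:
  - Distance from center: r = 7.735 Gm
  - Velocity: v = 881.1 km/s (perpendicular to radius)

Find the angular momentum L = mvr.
r = 7.735 Gm = 7.735 × 10^9 m
v = 881.1 km/s = 881100 m/s
vr = 881100 × 7.735 × 10^9 = 6.81531 × 10^15 m²/s
L = m × vr = 141.4 × 6.81531 × 10^15 = 9.63685 × 10^17 kg·m²/s ≈ 9.637 × 10^17 kg·m²/s

Final answer: L = 9.637 × 10^17 kg·m²/s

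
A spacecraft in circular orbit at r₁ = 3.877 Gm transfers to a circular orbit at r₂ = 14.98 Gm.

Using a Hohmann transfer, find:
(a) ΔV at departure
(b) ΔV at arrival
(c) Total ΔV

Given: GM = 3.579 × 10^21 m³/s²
r₁ = 3.877 Gm = 3.877 × 10^9 m
r₂ = 14.98 Gm = 1.498 × 10^10 m
GM = 3.579 × 10^21 m³/s²
Transfer ellipse: a_t = (r₁ + r₂)/2 = 9.4285 × 10^9 m
Circular speed at r₁: v₁ = √(GM/r₁) = 960800 m/s
Transfer speed at r₁ (periapsis): v₁ₜ = √(GM(2/r₁ − 1/a_t)) = 1.21107 × 10^6 m/s
(a) ΔV₁ = v₁ₜ − v₁ = 250265 m/s ≈ 250.3 km/s
Circular speed at r₂: v₂ = √(GM/r₂) = 488793 m/s
Transfer speed at r₂ (apoapsis): v₂ₜ = √(GM(2/r₂ − 1/a_t)) = 313438 m/s
(b) ΔV₂ = v₂ − v₂ₜ = 175355 m/s ≈ 175.4 km/s
(c) ΔV_total = ΔV₁ + ΔV₂ = 425620 m/s ≈ 425.6 km/s

Final answer:
(a) ΔV₁ = 250.3 km/s
(b) ΔV₂ = 175.4 km/s
(c) ΔV_total = 425.6 km/s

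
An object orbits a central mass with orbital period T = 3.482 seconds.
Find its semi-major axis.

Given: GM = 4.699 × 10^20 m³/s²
T = 3.482 seconds
GM = 4.699 × 10^20 m³/s²
Kepler's third law: a³ = GM T² / (4π²)
T² = 12.1243 s²
a³ = (4.699 × 10^20) × 12.1243 / (4π²) = 1.44312 × 10^20 m³
a = (a³)^(1/3) = 5.24527 × 10^6 m ≈ 5.245 Mm

Final answer: 5.245 Mm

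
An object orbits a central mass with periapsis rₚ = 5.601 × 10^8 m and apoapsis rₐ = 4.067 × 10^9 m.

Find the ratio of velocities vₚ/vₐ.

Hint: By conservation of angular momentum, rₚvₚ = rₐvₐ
rₚ = 5.601 × 10^8 m
rₐ = 4.067 × 10^9 m
rₚvₚ = rₐvₐ  ⇒  vₚ/vₐ = rₐ/rₚ
vₚ/vₐ = (4.067 × 10^9) / (5.601 × 10^8) = 7.2612

Final answer: vₚ/vₐ = 7.261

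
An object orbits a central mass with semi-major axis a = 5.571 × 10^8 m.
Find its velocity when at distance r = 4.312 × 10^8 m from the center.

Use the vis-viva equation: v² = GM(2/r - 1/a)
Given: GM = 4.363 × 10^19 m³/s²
a = 5.571 × 10^8 m
r = 4.312 × 10^8 m
GM = 4.363 × 10^19 m³/s²
2/r − 1/a = 4.63822 × 10^-9 − 1.79501 × 10^-9 = 2.84321 × 10^-9 m⁻¹
v² = GM (2/r − 1/a) = 1.24049 × 10^11 m²/s²
v = 352206 m/s ≈ 352.2 km/s

Final answer: 352.2 km/s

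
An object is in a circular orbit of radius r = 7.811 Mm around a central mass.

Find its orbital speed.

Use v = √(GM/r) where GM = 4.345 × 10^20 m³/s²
r = 7.811 Mm = 7.811 × 10^6 m
GM = 4.345 × 10^20 m³/s²
GM/r = (4.345 × 10^20) / (7.811 × 10^6) = 5.56267 × 10^13 m²/s²
v = √(GM/r) = 7.45833 × 10^6 m/s ≈ 7458 km/s

Final answer: 7458 km/s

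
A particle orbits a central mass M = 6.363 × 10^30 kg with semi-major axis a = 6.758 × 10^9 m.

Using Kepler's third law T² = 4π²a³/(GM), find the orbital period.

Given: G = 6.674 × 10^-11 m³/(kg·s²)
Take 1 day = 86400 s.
M = 6.363 × 10^30 kg
GM = G × M = 6.674 × 10^-11 × 6.363 × 10^30 = 4.24667 × 10^20 m³/s²
a = 6.758 × 10^9 m
a³ = 3.08642 × 10^29 m³
T = 2π √(a³/GM) = 2π √((3.08642 × 10^29) / (4.24667 × 10^20)) = 2π × 26959 s
T = 169388 s ≈ 1.961 days

Final answer: 1.961 days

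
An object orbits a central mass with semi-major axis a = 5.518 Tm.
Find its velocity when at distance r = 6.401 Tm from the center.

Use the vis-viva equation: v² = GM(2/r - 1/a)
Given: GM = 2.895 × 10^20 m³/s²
a = 5.518 Tm = 5.518 × 10^12 m
r = 6.401 Tm = 6.401 × 10^12 m
GM = 2.895 × 10^20 m³/s²
2/r − 1/a = 3.12451 × 10^-13 − 1.81225 × 10^-13 = 1.31226 × 10^-13 m⁻¹
v² = GM (2/r − 1/a) = 3.799 × 10^7 m²/s²
v = 6163.6 m/s ≈ 6.164 km/s

Final answer: 6.164 km/s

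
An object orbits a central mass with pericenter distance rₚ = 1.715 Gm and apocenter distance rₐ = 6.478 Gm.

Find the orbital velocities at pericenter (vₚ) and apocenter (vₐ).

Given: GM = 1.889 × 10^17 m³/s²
rₚ = 1.715 Gm = 1.715 × 10^9 m
rₐ = 6.478 Gm = 6.478 × 10^9 m
GM = 1.889 × 10^17 m³/s²
a = (rₚ + rₐ)/2 = 4.0965 × 10^9 m
Vis-viva: v² = GM (2/r − 1/a)
vₚ² = 1.889 × 10^17 × (1.16618 × 10^-9 − 2.44111 × 10^-10) = 1.74179 × 10^8 m²/s²
vₚ = 13197.7 m/s ≈ 13.2 km/s
vₐ² = 1.889 × 10^17 × (3.08737 × 10^-10 − 2.44111 × 10^-10) = 1.22079 × 10^7 m²/s²
vₐ = 3493.99 m/s ≈ 3.494 km/s

Final answer: vₚ = 13.2 km/s, vₐ = 3.494 km/s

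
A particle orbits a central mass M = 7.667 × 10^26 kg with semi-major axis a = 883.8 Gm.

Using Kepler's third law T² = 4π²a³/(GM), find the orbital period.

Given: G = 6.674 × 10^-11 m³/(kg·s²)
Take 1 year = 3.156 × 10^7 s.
M = 7.667 × 10^26 kg
GM = G × M = 6.674 × 10^-11 × 7.667 × 10^26 = 5.11696 × 10^16 m³/s²
a = 883.8 Gm = 8.838 × 10^11 m
a³ = 6.90338 × 10^35 m³
T = 2π √(a³/GM) = 2π √((6.90338 × 10^35) / (5.11696 × 10^16)) = 2π × 3.67304 × 10^9 s
T = 2.30784 × 10^10 s ≈ 731.3 years

Final answer: 731.3 years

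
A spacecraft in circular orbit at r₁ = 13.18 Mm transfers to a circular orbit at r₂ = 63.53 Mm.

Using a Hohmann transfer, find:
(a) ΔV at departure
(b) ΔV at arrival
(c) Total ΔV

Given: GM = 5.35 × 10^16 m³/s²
r₁ = 13.18 Mm = 1.318 × 10^7 m
r₂ = 63.53 Mm = 6.353 × 10^7 m
GM = 5.35 × 10^16 m³/s²
Transfer ellipse: a_t = (r₁ + r₂)/2 = 3.8355 × 10^7 m
Circular speed at r₁: v₁ = √(GM/r₁) = 63711.7 m/s
Transfer speed at r₁ (periapsis): v₁ₜ = √(GM(2/r₁ − 1/a_t)) = 81996.9 m/s
(a) ΔV₁ = v₁ₜ − v₁ = 18285.2 m/s ≈ 18.29 km/s
Circular speed at r₂: v₂ = √(GM/r₂) = 29019.3 m/s
Transfer speed at r₂ (apoapsis): v₂ₜ = √(GM(2/r₂ − 1/a_t)) = 17011.2 m/s
(b) ΔV₂ = v₂ − v₂ₜ = 12008.2 m/s ≈ 12.01 km/s
(c) ΔV_total = ΔV₁ + ΔV₂ = 30293.4 m/s ≈ 30.29 km/s

Final answer:
(a) ΔV₁ = 18.29 km/s
(b) ΔV₂ = 12.01 km/s
(c) ΔV_total = 30.29 km/s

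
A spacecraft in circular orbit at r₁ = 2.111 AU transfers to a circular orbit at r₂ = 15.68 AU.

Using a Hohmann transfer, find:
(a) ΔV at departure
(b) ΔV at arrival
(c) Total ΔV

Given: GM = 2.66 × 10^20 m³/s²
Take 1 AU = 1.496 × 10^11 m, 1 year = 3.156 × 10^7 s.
r₁ = 2.111 AU = 3.15806 × 10^11 m
r₂ = 15.68 AU = 2.34573 × 10^12 m
GM = 2.66 × 10^20 m³/s²
Transfer ellipse: a_t = (r₁ + r₂)/2 = 1.33077 × 10^12 m
Circular speed at r₁: v₁ = √(GM/r₁) = 29022.2 m/s
Transfer speed at r₁ (periapsis): v₁ₜ = √(GM(2/r₁ − 1/a_t)) = 38531.8 m/s
(a) ΔV₁ = v₁ₜ − v₁ = 9509.51 m/s ≈ 2.006 AU/year
Circular speed at r₂: v₂ = √(GM/r₂) = 10648.8 m/s
Transfer speed at r₂ (apoapsis): v₂ₜ = √(GM(2/r₂ − 1/a_t)) = 5187.53 m/s
(b) ΔV₂ = v₂ − v₂ₜ = 5461.3 m/s ≈ 1.152 AU/year
(c) ΔV_total = ΔV₁ + ΔV₂ = 14970.8 m/s ≈ 3.158 AU/year

Final answer:
(a) ΔV₁ = 2.006 AU/year
(b) ΔV₂ = 1.152 AU/year
(c) ΔV_total = 3.158 AU/year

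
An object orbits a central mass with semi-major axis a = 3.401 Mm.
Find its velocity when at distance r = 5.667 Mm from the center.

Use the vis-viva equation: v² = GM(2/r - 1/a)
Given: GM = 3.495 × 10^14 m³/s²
a = 3.401 Mm = 3.401 × 10^6 m
r = 5.667 Mm = 5.667 × 10^6 m
GM = 3.495 × 10^14 m³/s²
2/r − 1/a = 3.5292 × 10^-7 − 2.94031 × 10^-7 = 5.88892 × 10^-8 m⁻¹
v² = GM (2/r − 1/a) = 2.05818 × 10^7 m²/s²
v = 4536.72 m/s ≈ 4.537 km/s

Final answer: 4.537 km/s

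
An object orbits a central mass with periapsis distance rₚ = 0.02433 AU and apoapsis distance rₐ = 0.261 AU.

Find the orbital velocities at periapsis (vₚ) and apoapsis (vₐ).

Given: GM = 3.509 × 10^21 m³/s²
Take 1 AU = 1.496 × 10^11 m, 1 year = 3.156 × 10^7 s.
rₚ = 0.02433 AU = 3.63977 × 10^9 m
rₐ = 0.261 AU = 3.90456 × 10^10 m
GM = 3.509 × 10^21 m³/s²
a = (rₚ + rₐ)/2 = 2.13427 × 10^10 m
Vis-viva: v² = GM (2/r − 1/a)
vₚ² = 3.509 × 10^21 × (5.49486 × 10^-10 − 4.68545 × 10^-11) = 1.76373 × 10^12 m²/s²
vₚ = 1.32806 × 10^6 m/s ≈ 1328 km/s
vₐ² = 3.509 × 10^21 × (5.12222 × 10^-11 − 4.68545 × 10^-11) = 1.53263 × 10^10 m²/s²
vₐ = 123799 m/s ≈ 26.12 AU/year

Final answer: vₚ = 1328 km/s, vₐ = 26.12 AU/year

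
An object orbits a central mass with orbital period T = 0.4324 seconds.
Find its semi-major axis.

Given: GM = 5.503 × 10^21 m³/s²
T = 0.4324 seconds
GM = 5.503 × 10^21 m³/s²
Kepler's third law: a³ = GM T² / (4π²)
T² = 0.18697 s²
a³ = (5.503 × 10^21) × 0.18697 / (4π²) = 2.60622 × 10^19 m³
a = (a³)^(1/3) = 2.96486 × 10^6 m ≈ 2.965 × 10^6 m

Final answer: 2.965 × 10^6 m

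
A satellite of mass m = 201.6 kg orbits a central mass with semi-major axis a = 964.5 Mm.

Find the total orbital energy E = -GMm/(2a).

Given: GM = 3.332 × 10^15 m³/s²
a = 964.5 Mm = 9.645 × 10^8 m
GM = 3.332 × 10^15 m³/s²
2a = 1.929 × 10^9 m
GMm = 3.332 × 10^15 × 201.6 = 6.71731 × 10^17 m³·kg/s²
E = −GMm/(2a) = -3.48228 × 10^8 J ≈ -348.2 MJ

Final answer: -348.2 MJ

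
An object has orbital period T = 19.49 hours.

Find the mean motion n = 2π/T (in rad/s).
T = 19.49 hours = 70164 s
n = 2π / 70164 s = 8.955 × 10^-5 rad/s ≈ 8.955 × 10^-5 rad/s

Final answer: n = 8.955 × 10^-5 rad/s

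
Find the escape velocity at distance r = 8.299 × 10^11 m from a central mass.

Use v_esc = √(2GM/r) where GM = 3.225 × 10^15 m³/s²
r = 8.299 × 10^11 m
GM = 3.225 × 10^15 m³/s²
2GM/r = 2 × (3.225 × 10^15) / (8.299 × 10^11) = 7772.02 m²/s²
v_esc = √(2GM/r) = 88.1591 m/s ≈ 88.16 m/s

Final answer: 88.16 m/s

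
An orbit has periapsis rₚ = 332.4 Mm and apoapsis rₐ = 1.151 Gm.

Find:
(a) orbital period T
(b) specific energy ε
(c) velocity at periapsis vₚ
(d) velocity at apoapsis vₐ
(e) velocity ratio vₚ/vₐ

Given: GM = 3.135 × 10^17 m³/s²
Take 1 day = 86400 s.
rₚ = 332.4 Mm = 3.324 × 10^8 m
rₐ = 1.151 Gm = 1.151 × 10^9 m
GM = 3.135 × 10^17 m³/s²
a = (rₚ + rₐ)/2 = 7.417 × 10^8 m
e = (rₐ − rₚ)/(rₐ + rₚ) = (8.186 × 10^8) / (1.4834 × 10^9) = 0.55184
(a) a³ = 4.08023 × 10^26 m³;  T = 2π √(a³/GM) = 2π × 36076.4 s = 226675 s ≈ 2.624 days
(b) 2a = 1.4834 × 10^9 m;  ε = −GM/(2a) = -2.11339 × 10^8 J/kg ≈ -211.3 MJ/kg
(c) vₚ² = GM (2/rₚ − 1/a) = 3.135 × 10^17 × (6.01685 × 10^-9 − 1.34825 × 10^-9) = 1.4636 × 10^9 m²/s²;  vₚ = 38257.1 m/s ≈ 38.26 km/s
(d) vₐ² = GM (2/rₐ − 1/a) = 3.135 × 10^17 × (1.73762 × 10^-9 − 1.34825 × 10^-9) = 1.22066 × 10^8 m²/s²;  vₐ = 11048.4 m/s ≈ 11.05 km/s
(e) vₚ/vₐ = rₐ/rₚ (angular momentum) = (1.151 × 10^9) / (3.324 × 10^8) = 3.4627 ≈ 3.463

Final answer:
(a) orbital period T = 2.624 days
(b) specific energy ε = -211.3 MJ/kg
(c) velocity at periapsis vₚ = 38.26 km/s
(d) velocity at apoapsis vₐ = 11.05 km/s
(e) velocity ratio vₚ/vₐ = 3.463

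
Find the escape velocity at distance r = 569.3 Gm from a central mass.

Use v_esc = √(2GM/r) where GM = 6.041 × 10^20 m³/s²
r = 569.3 Gm = 5.693 × 10^11 m
GM = 6.041 × 10^20 m³/s²
2GM/r = 2 × (6.041 × 10^20) / (5.693 × 10^11) = 2.12226 × 10^9 m²/s²
v_esc = √(2GM/r) = 46067.9 m/s ≈ 46.07 km/s

Final answer: 46.07 km/s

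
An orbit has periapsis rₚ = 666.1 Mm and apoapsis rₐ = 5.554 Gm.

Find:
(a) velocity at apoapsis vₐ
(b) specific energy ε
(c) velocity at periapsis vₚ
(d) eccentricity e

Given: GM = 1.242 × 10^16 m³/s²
rₚ = 666.1 Mm = 6.661 × 10^8 m
rₐ = 5.554 Gm = 5.554 × 10^9 m
GM = 1.242 × 10^16 m³/s²
a = (rₚ + rₐ)/2 = 3.11005 × 10^9 m
e = (rₐ − rₚ)/(rₐ + rₚ) = (4.8879 × 10^9) / (6.2201 × 10^9) = 0.785823
(a) vₐ² = GM (2/rₐ − 1/a) = 1.242 × 10^16 × (3.60101 × 10^-10 − 3.21538 × 10^-10) = 478947 m²/s²;  vₐ = 692.06 m/s ≈ 692.1 m/s
(b) 2a = 6.2201 × 10^9 m;  ε = −GM/(2a) = -1.99675 × 10^6 J/kg ≈ -1.997 MJ/kg
(c) vₚ² = GM (2/rₚ − 1/a) = 1.242 × 10^16 × (3.00255 × 10^-9 − 3.21538 × 10^-10) = 3.32982 × 10^7 m²/s²;  vₚ = 5770.46 m/s ≈ 5.77 km/s
(d) e = 0.785823 ≈ 0.7858

Final answer:
(a) velocity at apoapsis vₐ = 692.1 m/s
(b) specific energy ε = -1.997 MJ/kg
(c) velocity at periapsis vₚ = 5.77 km/s
(d) eccentricity e = 0.7858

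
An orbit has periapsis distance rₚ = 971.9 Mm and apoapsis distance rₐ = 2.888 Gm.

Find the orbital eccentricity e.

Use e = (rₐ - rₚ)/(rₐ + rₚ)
rₚ = 971.9 Mm = 9.719 × 10^8 m
rₐ = 2.888 Gm = 2.888 × 10^9 m
rₐ − rₚ = 1.9161 × 10^9 m
rₐ + rₚ = 3.8599 × 10^9 m
e = (rₐ − rₚ)/(rₐ + rₚ) = 0.496412

Final answer: e = 0.4964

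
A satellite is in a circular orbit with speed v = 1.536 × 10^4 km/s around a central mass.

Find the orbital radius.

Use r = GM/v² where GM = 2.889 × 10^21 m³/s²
v = 1.536 × 10^4 km/s = 1.536 × 10^7 m/s
GM = 2.889 × 10^21 m³/s²
v² = 2.3593 × 10^14 m²/s²
r = GM/v² = (2.889 × 10^21) / (2.3593 × 10^14) = 1.22452 × 10^7 m ≈ 12.25 Mm

Final answer: 12.25 Mm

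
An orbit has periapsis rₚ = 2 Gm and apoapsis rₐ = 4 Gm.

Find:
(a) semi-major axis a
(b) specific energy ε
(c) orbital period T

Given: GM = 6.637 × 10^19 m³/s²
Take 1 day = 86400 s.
rₚ = 2 Gm = 2 × 10^9 m
rₐ = 4 Gm = 4 × 10^9 m
GM = 6.637 × 10^19 m³/s²
a = (rₚ + rₐ)/2 = 3 × 10^9 m
e = (rₐ − rₚ)/(rₐ + rₚ) = (2 × 10^9) / (6 × 10^9) = 0.333333
(a) a = 3 × 10^9 m ≈ 3 Gm
(b) 2a = 6 × 10^9 m;  ε = −GM/(2a) = -1.10617 × 10^10 J/kg ≈ -11.06 GJ/kg
(c) a³ = 2.7 × 10^28 m³;  T = 2π √(a³/GM) = 2π × 20169.5 s = 126729 s ≈ 1.467 days

Final answer:
(a) semi-major axis a = 3 Gm
(b) specific energy ε = -11.06 GJ/kg
(c) orbital period T = 1.467 days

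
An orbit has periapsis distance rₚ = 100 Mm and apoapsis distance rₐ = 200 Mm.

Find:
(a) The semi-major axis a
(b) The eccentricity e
rₚ = 100 Mm = 1 × 10^8 m
rₐ = 200 Mm = 2 × 10^8 m
(a) a = (rₚ + rₐ)/2 = 1.5 × 10^8 m ≈ 150 Mm
(b) e = (rₐ − rₚ)/(rₐ + rₚ) = (1 × 10^8) / (3 × 10^8) = 0.333333

Final answer:
(a) a = 150 Mm
(b) e = 0.3333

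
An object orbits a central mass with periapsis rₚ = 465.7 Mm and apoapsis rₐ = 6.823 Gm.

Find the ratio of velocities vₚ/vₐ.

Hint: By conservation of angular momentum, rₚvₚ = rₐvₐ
rₚ = 465.7 Mm = 4.657 × 10^8 m
rₐ = 6.823 Gm = 6.823 × 10^9 m
rₚvₚ = rₐvₐ  ⇒  vₚ/vₐ = rₐ/rₚ
vₚ/vₐ = (6.823 × 10^9) / (4.657 × 10^8) = 14.6511

Final answer: vₚ/vₐ = 14.65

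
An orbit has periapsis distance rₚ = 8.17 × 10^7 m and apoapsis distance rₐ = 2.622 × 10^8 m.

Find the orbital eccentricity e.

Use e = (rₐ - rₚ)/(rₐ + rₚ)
rₚ = 8.17 × 10^7 m
rₐ = 2.622 × 10^8 m
rₐ − rₚ = 1.805 × 10^8 m
rₐ + rₚ = 3.439 × 10^8 m
e = (rₐ − rₚ)/(rₐ + rₚ) = 0.524862

Final answer: e = 0.5249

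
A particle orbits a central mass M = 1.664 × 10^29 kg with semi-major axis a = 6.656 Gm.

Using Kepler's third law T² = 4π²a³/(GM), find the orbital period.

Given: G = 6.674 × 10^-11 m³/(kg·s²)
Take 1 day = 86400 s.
M = 1.664 × 10^29 kg
GM = G × M = 6.674 × 10^-11 × 1.664 × 10^29 = 1.11055 × 10^19 m³/s²
a = 6.656 Gm = 6.656 × 10^9 m
a³ = 2.94876 × 10^29 m³
T = 2π √(a³/GM) = 2π √((2.94876 × 10^29) / (1.11055 × 10^19)) = 2π × 162948 s
T = 1.02384 × 10^6 s ≈ 11.85 days

Final answer: 11.85 days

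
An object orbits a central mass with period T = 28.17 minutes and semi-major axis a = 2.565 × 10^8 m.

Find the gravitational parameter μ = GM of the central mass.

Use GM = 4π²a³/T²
T = 28.17 minutes = 1690.2 s
a = 2.565 × 10^8 m
a³ = 1.68757 × 10^25 m³
T² = 2.85678 × 10^6 s²
GM = 4π² × (1.68757 × 10^25) / (2.85678 × 10^6) = 2.33209 × 10^20 m³/s²
GM ≈ 2.332 × 10^20 m³/s²

Final answer: GM = 2.332 × 10^20 m³/s²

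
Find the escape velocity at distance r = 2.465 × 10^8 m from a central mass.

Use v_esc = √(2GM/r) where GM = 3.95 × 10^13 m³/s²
r = 2.465 × 10^8 m
GM = 3.95 × 10^13 m³/s²
2GM/r = 2 × (3.95 × 10^13) / (2.465 × 10^8) = 320487 m²/s²
v_esc = √(2GM/r) = 566.116 m/s ≈ 566.1 m/s

Final answer: 566.1 m/s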